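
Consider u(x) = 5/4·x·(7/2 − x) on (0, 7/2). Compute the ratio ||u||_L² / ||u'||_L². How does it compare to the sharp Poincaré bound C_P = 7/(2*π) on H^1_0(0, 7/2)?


||u||_L² / ||u'||_L² = 7*sqrt(10)/20 < C_P = 7/(2*π).

u(x) = 5/4·x·(7/2 − x), so u'(x) = 35/8 - 5*x/2.
u(x) = 5/4·x·(7/2 − x) vanishes at x = 0 and x = 7/2, so u ∈ H^1_0(0, 7/2). Differentiate via the product rule and integrate the resulting polynomials term by term.
  ∫_0^7/2 u² dx = ∫_0^7/2 (25*x^4/16 - 175*x^3/16 + 1225*x^2/64) dx. Term by term:
    ∫_0^7/2 25*x^4/16 dx = 84035/512;  ∫_0^7/2 -175*x^3/16 dx = -420175/1024;  ∫_0^7/2 1225*x^2/64 dx = 420175/1536.
  Sum: 84035/512 − 420175/1024 + 420175/1536 = 84035/3072.
  ∫_0^7/2 (u')² dx = ∫_0^7/2 (25*x^2/4 - 175*x/8 + 1225/64) dx. Term by term:
    ∫_0^7/2 25*x^2/4 dx = 8575/96;  ∫_0^7/2 -175*x/8 dx = -8575/64;  ∫_0^7/2 1225/64 dx = 8575/128.
  Sum: 8575/96 − 8575/64 + 8575/128 = 8575/384.
∫_0^7/2 u² dx = 84035/3072, so ||u||_L² = 49*sqrt(105)/96.
∫_0^7/2 (u')² dx = 8575/384, so ||u'||_L² = 35*sqrt(42)/48.
Ratio ||u||_L² / ||u'||_L² = 7*sqrt(10)/20.
Sharp Poincaré constant on H^1_0(0, 7/2) is C_P = L/π = 7/(2*π), achieved by sin(2*π/7·x).
A polynomial bump cannot attain the sharp Poincaré constant (only the first sine eigenfunction does), so the ratio is strictly less than C_P, consistent with ||u||_L² ≤ C_P ||u'||_L².


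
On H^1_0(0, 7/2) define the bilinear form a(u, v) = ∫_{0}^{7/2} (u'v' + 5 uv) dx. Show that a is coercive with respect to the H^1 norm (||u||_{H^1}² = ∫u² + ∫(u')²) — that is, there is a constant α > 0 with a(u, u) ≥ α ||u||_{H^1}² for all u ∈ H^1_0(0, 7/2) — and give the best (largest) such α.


α = 1

Coercivity of a(·,·) on H^1_0(0, 7/2) means a(u, u) ≥ α ||u||_{H^1}² for every u ∈ H^1_0.
The interval has length L = 7/2, and Poincaré/coercivity depend only on L. Here a(u, u) = ∫(u')² + (5)·∫u².
Here c = 5 ≥ 1, so a(u,u) = ∫(u')² + c∫u² ≥ ∫(u')² + ∫u² = ||u||_{H^1}², i.e. α = 1 works. No larger α is possible: a(u,u) ≥ α||u||_{H^1}² means (1−α)∫(u')² ≥ (α−c)∫u², and for the modes u_n = sin(nπ(x−x₀)/L) (x₀ the left endpoint) one has ∫u_n²/∫(u_n')² = (L/(nπ))² → 0, so a(u_n,u_n)/||u_n||_{H^1}² → 1. Hence the optimal constant is α = 1.
Therefore α = 1.


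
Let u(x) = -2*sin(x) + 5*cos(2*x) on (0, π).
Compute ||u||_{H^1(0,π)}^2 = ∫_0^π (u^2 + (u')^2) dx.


||u||_{H^1(0,π)}^2 = 200/3 + 133*π/2

u'(x) = -10*sin(2*x) - 2*cos(x).
Expand u² and (u')² and integrate term by term on (0, π), using: for integers n ≥ 1, ∫_0^π sin²(nx) dx = ∫_0^π cos²(nx) dx = π/2; for n ≠ n', ∫_0^π sin(nx)sin(n'x) dx = ∫_0^π cos(nx)cos(n'x) dx = 0; and by product-to-sum, ∫_0^π sin(nx)cos(n'x) dx = ½∫_0^π [sin((n+n')x) + sin((n−n')x)] dx, which is 0 when n+n' is even and 2n/(n²−n'²) when n+n' is odd (it need not vanish on (0, π)).
  u² squared terms: (-2)²·∫sin(x)² dx = 4·π/2 = 2*π;  (5)²·∫cos(2x)² dx = 25·π/2 = 25*π/2.
  u² cross terms: 2·(-2)·(5)·∫sin(x)·cos(2x) dx = -20·(-2/3) = 40/3.
  So ∫_0^π u² dx = 2*π + 25*π/2 + 40/3 = 40/3 + 29*π/2.
  (u')² squared terms: (-10)²·∫sin(2x)² dx = 100·π/2 = 50*π;  (-2)²·∫cos(x)² dx = 4·π/2 = 2*π.
  (u')² cross terms: 2·(-10)·(-2)·∫sin(2x)·cos(x) dx = 40·(4/3) = 160/3.
  So ∫_0^π (u')² dx = 50*π + 2*π + 160/3 = 160/3 + 52*π.
||u||_{H^1}^2 = (40/3 + 29*π/2) + (160/3 + 52*π) = 200/3 + 133*π/2.


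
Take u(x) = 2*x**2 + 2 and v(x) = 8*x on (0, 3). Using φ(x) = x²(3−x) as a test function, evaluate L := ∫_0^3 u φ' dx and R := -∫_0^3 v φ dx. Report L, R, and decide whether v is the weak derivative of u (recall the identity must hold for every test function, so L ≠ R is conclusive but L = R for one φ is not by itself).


LHS = -243/5, RHS = -486/5. No, v is not the weak derivative of u.

u(x) = 2*x**2 + 2, classical derivative u'(x) = 4*x.
φ(x) = x²(3−x), so φ'(x) = 3*x*(2 - x).
Note φ(0) = φ(3) = 0, so the boundary term u·φ vanishes.
LHS = ∫_0^3 u(x) φ'(x) dx = ∫_0^3 (-6*x^4 + 12*x^3 - 6*x^2 + 12*x) dx. Term by term:
  ∫_0^3 -6*x^4 dx = -1458/5;  ∫_0^3 12*x^3 dx = 243;  ∫_0^3 -6*x^2 dx = -54;
  ∫_0^3 12*x dx = 54.
Sum: -1458/5 + 243 − 54 + 54 = -243/5.
So LHS = -243/5.
∫_0^3 v(x) φ(x) dx = ∫_0^3 (-8*x^4 + 24*x^3) dx. Term by term:
  ∫_0^3 -8*x^4 dx = -1944/5;  ∫_0^3 24*x^3 dx = 486.
Sum: -1944/5 + 486 = 486/5.
So RHS = -∫_0^3 v(x) φ(x) dx = -486/5.
LHS − RHS = 243/5 ≠ 0, so the identity fails.
(For a valid weak derivative the identity must hold for EVERY test function, in particular this one. The failure shows v is NOT the weak derivative of u.)
Correct weak derivative would be u'(x) = 4*x.


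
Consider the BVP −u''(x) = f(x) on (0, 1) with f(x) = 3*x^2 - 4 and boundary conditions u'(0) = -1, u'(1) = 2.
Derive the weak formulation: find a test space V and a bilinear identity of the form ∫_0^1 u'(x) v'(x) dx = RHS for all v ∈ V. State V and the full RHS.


V = H^1(0, 1) (v unrestricted at boundary; u is determined up to an additive constant); weak form: ∫_0^1 u'v' dx = ∫_0^1 (3*x^2 - 4) v dx + 2·v(1) + v(0) for all v ∈ V.

Multiply both sides by a test function v and integrate from 0 to 1:
  ∫_0^1 −u''(x) v(x) dx = ∫_0^1 f(x) v(x) dx.
Integrate the LHS by parts once:
  ∫_0^1 −u'' v dx = −[u'(x) v(x)]_0^1 + ∫_0^1 u'(x) v'(x) dx.
Thus ∫_0^1 u'(x) v'(x) dx = ∫_0^1 f(x) v(x) dx + [u'(x) v(x)]_0^1.
Choose V so that boundary terms are either known or forced to vanish.
u has inhomogeneous Neumann u'(0) = -1, u'(1) = 2. [u' v]_0^1 = (2)·v(1) − (-1)·v(0) = 2·v(1) + v(0). Take V = H^1(0, 1); boundary term becomes part of RHS.
Weak formulation: find u (satisfying any essential BC) such that ∫_0^1 u'(x) v'(x) dx = ∫_0^1 f v dx + 2·v(1) + v(0) for all v ∈ V (Neumann data are natural BCs: they enter the RHS as boundary terms).
Substituting f(x) = 3*x^2 - 4, the right-hand side is ∫_0^1 (3*x^2 - 4) v dx + 2·v(1) + v(0).
Compatibility check (pure Neumann): taking v ≡ 1 ∈ V gives 0 = ∫_0^1 f dx + (2) − (-1), i.e. ∫_0^1 f dx must equal u'(0) − u'(1) = -3. Indeed ∫_0^1 (3*x^2 - 4) dx = -3, so the data are compatible. The solution is then unique only up to an additive constant (fix it e.g. by requiring ∫_0^1 u dx = 0).


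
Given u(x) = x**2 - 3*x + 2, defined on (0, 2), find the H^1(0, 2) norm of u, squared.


||u||_{H^1}^2 = 86/15

The H^1 norm (squared) on an interval (0, L) is
  ||u||_{H^1}^2 = ∫_0^L u(x)^2 dx + ∫_0^L u'(x)^2 dx.
Compute u'(x) = 2*x - 3.
Then u(x)^2 = x**4 - 6*x**3 + 13*x**2 - 12*x + 4 and u'(x)^2 = 4*x**2 - 12*x + 9.
Integrate each monomial from 0 to 2 using ∫_0^2 c·x^n dx = c·2^(n+1)/(n+1):
  ∫_0^2 u(x)^2 dx = ∫_0^2 (x^4 - 6*x^3 + 13*x^2 - 12*x + 4) dx. Term by term:
    ∫_0^2 x^4 dx = 32/5;  ∫_0^2 -6*x^3 dx = -24;  ∫_0^2 13*x^2 dx = 104/3;
    ∫_0^2 -12*x dx = -24;  ∫_0^2 4 dx = 8.
  Sum: 32/5 − 24 + 104/3 − 24 + 8 = 16/15.
  ∫_0^2 u'(x)^2 dx = ∫_0^2 (4*x^2 - 12*x + 9) dx. Term by term:
    ∫_0^2 4*x^2 dx = 32/3;  ∫_0^2 -12*x dx = -24;  ∫_0^2 9 dx = 18.
  Sum: 32/3 − 24 + 18 = 14/3.
Adding: ||u||_{H^1}^2 = 16/15 + 14/3 = 86/15.


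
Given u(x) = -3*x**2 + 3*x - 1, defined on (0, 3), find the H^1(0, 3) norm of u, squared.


||u||_{H^1}^2 = 3729/10

The H^1 norm (squared) on an interval (0, L) is
  ||u||_{H^1}^2 = ∫_0^L u(x)^2 dx + ∫_0^L u'(x)^2 dx.
Compute u'(x) = 3 - 6*x.
Then u(x)^2 = 9*x**4 - 18*x**3 + 15*x**2 - 6*x + 1 and u'(x)^2 = 36*x**2 - 36*x + 9.
Integrate each monomial from 0 to 3 using ∫_0^3 c·x^n dx = c·3^(n+1)/(n+1):
  ∫_0^3 u(x)^2 dx = ∫_0^3 (9*x^4 - 18*x^3 + 15*x^2 - 6*x + 1) dx. Term by term:
    ∫_0^3 9*x^4 dx = 2187/5;  ∫_0^3 -18*x^3 dx = -729/2;  ∫_0^3 15*x^2 dx = 135;
    ∫_0^3 -6*x dx = -27;  ∫_0^3 1 dx = 3.
  Sum: 2187/5 − 729/2 + 135 − 27 + 3 = 1839/10.
  ∫_0^3 u'(x)^2 dx = ∫_0^3 (36*x^2 - 36*x + 9) dx. Term by term:
    ∫_0^3 36*x^2 dx = 324;  ∫_0^3 -36*x dx = -162;  ∫_0^3 9 dx = 27.
  Sum: 324 − 162 + 27 = 189.
Adding: ||u||_{H^1}^2 = 1839/10 + 189 = 3729/10.


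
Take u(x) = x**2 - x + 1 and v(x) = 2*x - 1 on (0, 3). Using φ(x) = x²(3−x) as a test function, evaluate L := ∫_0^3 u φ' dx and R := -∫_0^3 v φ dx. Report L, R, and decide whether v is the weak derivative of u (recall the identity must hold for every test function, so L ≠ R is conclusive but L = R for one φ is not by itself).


LHS = -351/20, RHS = -351/20. Yes, v = u' weakly.

u(x) = x**2 - x + 1, classical derivative u'(x) = 2*x - 1.
φ(x) = x²(3−x), so φ'(x) = 3*x*(2 - x).
Note φ(0) = φ(3) = 0, so the boundary term u·φ vanishes.
LHS = ∫_0^3 u(x) φ'(x) dx = ∫_0^3 (-3*x^4 + 9*x^3 - 9*x^2 + 6*x) dx. Term by term:
  ∫_0^3 -3*x^4 dx = -729/5;  ∫_0^3 9*x^3 dx = 729/4;  ∫_0^3 -9*x^2 dx = -81;
  ∫_0^3 6*x dx = 27.
Sum: -729/5 + 729/4 − 81 + 27 = -351/20.
So LHS = -351/20.
∫_0^3 v(x) φ(x) dx = ∫_0^3 (-2*x^4 + 7*x^3 - 3*x^2) dx. Term by term:
  ∫_0^3 -2*x^4 dx = -486/5;  ∫_0^3 7*x^3 dx = 567/4;  ∫_0^3 -3*x^2 dx = -27.
Sum: -486/5 + 567/4 − 27 = 351/20.
So RHS = -∫_0^3 v(x) φ(x) dx = -351/20.
LHS = RHS, so the identity holds for this test φ.
Moreover u is smooth here and v(x) = u'(x) = 2*x - 1 pointwise, so the identity holds for every test function. Hence v is the weak derivative of u.


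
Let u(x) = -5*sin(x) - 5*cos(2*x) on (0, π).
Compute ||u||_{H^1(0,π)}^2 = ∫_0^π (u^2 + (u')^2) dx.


||u||_{H^1(0,π)}^2 = -500/3 + 175*π/2

u'(x) = 10*sin(2*x) - 5*cos(x).
Expand u² and (u')² and integrate term by term on (0, π), using: for integers n ≥ 1, ∫_0^π sin²(nx) dx = ∫_0^π cos²(nx) dx = π/2; for n ≠ n', ∫_0^π sin(nx)sin(n'x) dx = ∫_0^π cos(nx)cos(n'x) dx = 0; and by product-to-sum, ∫_0^π sin(nx)cos(n'x) dx = ½∫_0^π [sin((n+n')x) + sin((n−n')x)] dx, which is 0 when n+n' is even and 2n/(n²−n'²) when n+n' is odd (it need not vanish on (0, π)).
  u² squared terms: (-5)²·∫cos(2x)² dx = 25·π/2 = 25*π/2;  (-5)²·∫sin(x)² dx = 25·π/2 = 25*π/2.
  u² cross terms: 2·(-5)·(-5)·∫cos(2x)·sin(x) dx = 50·(-2/3) = -100/3.
  So ∫_0^π u² dx = 25*π/2 + 25*π/2 − 100/3 = -100/3 + 25*π.
  (u')² squared terms: (-5)²·∫cos(x)² dx = 25·π/2 = 25*π/2;  (10)²·∫sin(2x)² dx = 100·π/2 = 50*π.
  (u')² cross terms: 2·(-5)·(10)·∫cos(x)·sin(2x) dx = -100·(4/3) = -400/3.
  So ∫_0^π (u')² dx = 25*π/2 + 50*π − 400/3 = -400/3 + 125*π/2.
||u||_{H^1}^2 = (-100/3 + 25*π) + (-400/3 + 125*π/2) = -500/3 + 175*π/2.


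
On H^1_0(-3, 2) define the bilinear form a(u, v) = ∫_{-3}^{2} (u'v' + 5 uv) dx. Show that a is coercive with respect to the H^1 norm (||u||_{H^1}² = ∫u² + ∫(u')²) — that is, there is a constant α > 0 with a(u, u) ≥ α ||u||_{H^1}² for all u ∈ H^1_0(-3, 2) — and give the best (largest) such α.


α = 1

Coercivity of a(·,·) on H^1_0(-3, 2) means a(u, u) ≥ α ||u||_{H^1}² for every u ∈ H^1_0.
The interval has length L = 5, and Poincaré/coercivity depend only on L. Here a(u, u) = ∫(u')² + (5)·∫u².
Here c = 5 ≥ 1, so a(u,u) = ∫(u')² + c∫u² ≥ ∫(u')² + ∫u² = ||u||_{H^1}², i.e. α = 1 works. No larger α is possible: a(u,u) ≥ α||u||_{H^1}² means (1−α)∫(u')² ≥ (α−c)∫u², and for the modes u_n = sin(nπ(x−x₀)/L) (x₀ the left endpoint) one has ∫u_n²/∫(u_n')² = (L/(nπ))² → 0, so a(u_n,u_n)/||u_n||_{H^1}² → 1. Hence the optimal constant is α = 1.
Therefore α = 1.


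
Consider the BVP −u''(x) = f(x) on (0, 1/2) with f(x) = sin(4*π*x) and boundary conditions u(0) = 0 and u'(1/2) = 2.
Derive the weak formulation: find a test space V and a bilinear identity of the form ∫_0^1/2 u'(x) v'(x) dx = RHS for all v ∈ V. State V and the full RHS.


V = {v ∈ H^1(0, 1/2) : v(0) = 0} (test functions vanish at x = 0 where u is specified); weak form: ∫_0^1/2 u'v' dx = ∫_0^1/2 (sin(4*π*x)) v dx + 2·v(1/2) for all v ∈ V.

Multiply both sides by a test function v and integrate from 0 to 1/2:
  ∫_0^1/2 −u''(x) v(x) dx = ∫_0^1/2 f(x) v(x) dx.
Integrate the LHS by parts once:
  ∫_0^1/2 −u'' v dx = −[u'(x) v(x)]_0^1/2 + ∫_0^1/2 u'(x) v'(x) dx.
Thus ∫_0^1/2 u'(x) v'(x) dx = ∫_0^1/2 f(x) v(x) dx + [u'(x) v(x)]_0^1/2.
Choose V so that boundary terms are either known or forced to vanish.
Mixed BC: u(0) = 0 (Dirichlet) and u'(1/2) = 2 (Neumann). Define V = {v ∈ H^1(0, 1/2) : v(0) = 0}. Then [u' v]_0^1/2 = u'(1/2)·v(1/2) − u'(0)·0 = 2·v(1/2).
Weak formulation: find u (satisfying any essential BC) such that ∫_0^1/2 u'(x) v'(x) dx = ∫_0^1/2 f v dx + 2·v(1/2) for all v ∈ V (Dirichlet at 0 absorbed into V; Neumann datum at x = 1/2 contributes the boundary term).
Substituting f(x) = sin(4*π*x), the right-hand side is ∫_0^1/2 (sin(4*π*x)) v dx + 2·v(1/2).


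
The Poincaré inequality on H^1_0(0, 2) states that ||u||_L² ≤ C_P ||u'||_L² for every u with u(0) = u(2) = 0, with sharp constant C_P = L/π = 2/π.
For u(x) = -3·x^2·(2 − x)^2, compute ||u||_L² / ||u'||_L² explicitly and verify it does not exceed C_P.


||u||_L² / ||u'||_L² = sqrt(3)/3 < C_P = 2/π.

u(x) = -3·x^2·(2 − x)^2, so u'(x) = 12*x*(-x^2 + 3*x - 2).
u(x) = -3·x^2·(2 − x)^2 vanishes at x = 0 and x = 2, so u ∈ H^1_0(0, 2). Differentiate via the product rule and integrate the resulting polynomials term by term.
  ∫_0^2 u² dx = ∫_0^2 (9*x^8 - 72*x^7 + 216*x^6 - 288*x^5 + 144*x^4) dx. Term by term:
    ∫_0^2 9*x^8 dx = 512;  ∫_0^2 -72*x^7 dx = -2304;  ∫_0^2 216*x^6 dx = 27648/7;
    ∫_0^2 -288*x^5 dx = -3072;  ∫_0^2 144*x^4 dx = 4608/5.
  Sum: 512 − 2304 + 27648/7 − 3072 + 4608/5 = 256/35.
  ∫_0^2 (u')² dx = ∫_0^2 (144*x^6 - 864*x^5 + 1872*x^4 - 1728*x^3 + 576*x^2) dx. Term by term:
    ∫_0^2 144*x^6 dx = 18432/7;  ∫_0^2 -864*x^5 dx = -9216;  ∫_0^2 1872*x^4 dx = 59904/5;
    ∫_0^2 -1728*x^3 dx = -6912;  ∫_0^2 576*x^2 dx = 1536.
  Sum: 18432/7 − 9216 + 59904/5 − 6912 + 1536 = 768/35.
∫_0^2 u² dx = 256/35, so ||u||_L² = 16*sqrt(35)/35.
∫_0^2 (u')² dx = 768/35, so ||u'||_L² = 16*sqrt(105)/35.
Ratio ||u||_L² / ||u'||_L² = sqrt(3)/3.
Sharp Poincaré constant on H^1_0(0, 2) is C_P = L/π = 2/π, achieved by sin(π/2·x).
A polynomial bump cannot attain the sharp Poincaré constant (only the first sine eigenfunction does), so the ratio is strictly less than C_P, consistent with ||u||_L² ≤ C_P ||u'||_L².


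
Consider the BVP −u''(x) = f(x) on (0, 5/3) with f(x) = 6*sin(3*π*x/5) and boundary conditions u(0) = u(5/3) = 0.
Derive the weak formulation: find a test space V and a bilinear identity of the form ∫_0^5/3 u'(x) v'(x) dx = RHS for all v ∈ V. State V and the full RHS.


V = H^1_0(0, 5/3) (so v(0) = v(5/3) = 0); weak form: ∫_0^5/3 u'v' dx = ∫_0^5/3 (6*sin(3*π*x/5)) v dx for all v ∈ V.

Multiply both sides by a test function v and integrate from 0 to 5/3:
  ∫_0^5/3 −u''(x) v(x) dx = ∫_0^5/3 f(x) v(x) dx.
Integrate the LHS by parts once:
  ∫_0^5/3 −u'' v dx = −[u'(x) v(x)]_0^5/3 + ∫_0^5/3 u'(x) v'(x) dx.
Thus ∫_0^5/3 u'(x) v'(x) dx = ∫_0^5/3 f(x) v(x) dx + [u'(x) v(x)]_0^5/3.
Choose V so that boundary terms are either known or forced to vanish.
u is Dirichlet: u(0) = u(5/3) = 0. Let V = H^1_0(0, 5/3); then v(0) = v(5/3) = 0, and [u' v]_0^5/3 = 0.
Weak formulation: find u (satisfying any essential BC) such that ∫_0^5/3 u'(x) v'(x) dx = ∫_0^5/3 f v dx for all v ∈ V.
Substituting f(x) = 6*sin(3*π*x/5), the right-hand side is ∫_0^5/3 (6*sin(3*π*x/5)) v dx.


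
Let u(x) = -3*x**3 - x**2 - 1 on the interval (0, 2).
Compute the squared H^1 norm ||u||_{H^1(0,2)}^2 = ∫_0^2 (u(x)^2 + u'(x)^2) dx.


||u||_{H^1}^2 = 32878/35

The H^1 norm (squared) on an interval (0, L) is
  ||u||_{H^1}^2 = ∫_0^L u(x)^2 dx + ∫_0^L u'(x)^2 dx.
Compute u'(x) = -9*x**2 - 2*x.
Then u(x)^2 = 9*x**6 + 6*x**5 + x**4 + 6*x**3 + 2*x**2 + 1 and u'(x)^2 = 81*x**4 + 36*x**3 + 4*x**2.
Integrate each monomial from 0 to 2 using ∫_0^2 c·x^n dx = c·2^(n+1)/(n+1):
  ∫_0^2 u(x)^2 dx = ∫_0^2 (9*x^6 + 6*x^5 + x^4 + 6*x^3 + 2*x^2 + 1) dx. Term by term:
    ∫_0^2 9*x^6 dx = 1152/7;  ∫_0^2 6*x^5 dx = 64;  ∫_0^2 x^4 dx = 32/5;
    ∫_0^2 6*x^3 dx = 24;  ∫_0^2 2*x^2 dx = 16/3;  ∫_0^2 1 dx = 2.
  Sum: 1152/7 + 64 + 32/5 + 24 + 16/3 + 2 = 27962/105.
  ∫_0^2 u'(x)^2 dx = ∫_0^2 (81*x^4 + 36*x^3 + 4*x^2) dx. Term by term:
    ∫_0^2 81*x^4 dx = 2592/5;  ∫_0^2 36*x^3 dx = 144;  ∫_0^2 4*x^2 dx = 32/3.
  Sum: 2592/5 + 144 + 32/3 = 10096/15.
Adding: ||u||_{H^1}^2 = 27962/105 + 10096/15 = 32878/35.


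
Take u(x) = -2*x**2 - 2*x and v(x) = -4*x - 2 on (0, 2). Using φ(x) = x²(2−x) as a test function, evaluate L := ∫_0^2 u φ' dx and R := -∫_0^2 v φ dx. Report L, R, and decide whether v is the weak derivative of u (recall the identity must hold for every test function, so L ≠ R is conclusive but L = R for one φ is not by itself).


LHS = 136/15, RHS = 136/15. Yes, v = u' weakly.

u(x) = -2*x**2 - 2*x, classical derivative u'(x) = -4*x - 2.
φ(x) = x²(2−x), so φ'(x) = x*(4 - 3*x).
Note φ(0) = φ(2) = 0, so the boundary term u·φ vanishes.
LHS = ∫_0^2 u(x) φ'(x) dx = ∫_0^2 (6*x^4 - 2*x^3 - 8*x^2) dx. Term by term:
  ∫_0^2 6*x^4 dx = 192/5;  ∫_0^2 -2*x^3 dx = -8;  ∫_0^2 -8*x^2 dx = -64/3.
Sum: 192/5 − 8 − 64/3 = 136/15.
So LHS = 136/15.
∫_0^2 v(x) φ(x) dx = ∫_0^2 (4*x^4 - 6*x^3 - 4*x^2) dx. Term by term:
  ∫_0^2 4*x^4 dx = 128/5;  ∫_0^2 -6*x^3 dx = -24;  ∫_0^2 -4*x^2 dx = -32/3.
Sum: 128/5 − 24 − 32/3 = -136/15.
So RHS = -∫_0^2 v(x) φ(x) dx = 136/15.
LHS = RHS, so the identity holds for this test φ.
Moreover u is smooth here and v(x) = u'(x) = -4*x - 2 pointwise, so the identity holds for every test function. Hence v is the weak derivative of u.


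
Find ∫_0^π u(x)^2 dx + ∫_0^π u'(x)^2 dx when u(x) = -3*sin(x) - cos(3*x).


||u||_{H^1(0,π)}^2 = 14*π

u'(x) = 3*sin(3*x) - 3*cos(x).
Expand u² and (u')² and integrate term by term on (0, π), using: for integers n ≥ 1, ∫_0^π sin²(nx) dx = ∫_0^π cos²(nx) dx = π/2; for n ≠ n', ∫_0^π sin(nx)sin(n'x) dx = ∫_0^π cos(nx)cos(n'x) dx = 0; and by product-to-sum, ∫_0^π sin(nx)cos(n'x) dx = ½∫_0^π [sin((n+n')x) + sin((n−n')x)] dx, which is 0 when n+n' is even and 2n/(n²−n'²) when n+n' is odd (it need not vanish on (0, π)).
  u² squared terms: (-1)²·∫cos(3x)² dx = 1·π/2 = π/2;  (-3)²·∫sin(x)² dx = 9·π/2 = 9*π/2.
  u² cross terms: 2·(-1)·(-3)·∫cos(3x)·sin(x) dx = 6·(0) = 0.
  So ∫_0^π u² dx = π/2 + 9*π/2 + 0 = 5*π.
  (u')² squared terms: (-3)²·∫cos(x)² dx = 9·π/2 = 9*π/2;  (3)²·∫sin(3x)² dx = 9·π/2 = 9*π/2.
  (u')² cross terms: 2·(-3)·(3)·∫cos(x)·sin(3x) dx = -18·(0) = 0.
  So ∫_0^π (u')² dx = 9*π/2 + 9*π/2 + 0 = 9*π.
||u||_{H^1}^2 = (5*π) + (9*π) = 14*π.


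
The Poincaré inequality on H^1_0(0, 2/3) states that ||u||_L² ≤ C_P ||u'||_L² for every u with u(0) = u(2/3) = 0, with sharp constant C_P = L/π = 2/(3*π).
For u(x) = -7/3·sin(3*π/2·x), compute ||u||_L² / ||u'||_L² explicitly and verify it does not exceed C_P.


||u||_L² / ||u'||_L² = 2/(3*π) = C_P.

u(x) = -7/3·sin(3*π/2·x), so u'(x) = -7*π*cos(3*π*x/2)/2.
Writing u(x) = A·sin(kπx/L) with A = -7/3 and k = 1, use ∫_0^L sin²(kπx/L) dx = L/2 and ∫_0^L cos²(kπx/L) dx = L/2.
u² = 49/9·sin²(3*π/2·x) and (u')² = 49*π^2/4·cos²(3*π/2·x), and each of sin², cos² integrates to L/2 = 1/3 over (0, 2/3).
∫_0^2/3 u² dx = 49/27, so ||u||_L² = 7*sqrt(3)/9.
∫_0^2/3 (u')² dx = 49*π^2/12, so ||u'||_L² = 7*sqrt(3)*π/6.
Ratio ||u||_L² / ||u'||_L² = 2/(3*π).
Sharp Poincaré constant on H^1_0(0, 2/3) is C_P = L/π = 2/(3*π), achieved by sin(3*π/2·x).
This is the k = 1 eigenfunction (up to amplitude), so the ratio equals the sharp Poincaré constant exactly.


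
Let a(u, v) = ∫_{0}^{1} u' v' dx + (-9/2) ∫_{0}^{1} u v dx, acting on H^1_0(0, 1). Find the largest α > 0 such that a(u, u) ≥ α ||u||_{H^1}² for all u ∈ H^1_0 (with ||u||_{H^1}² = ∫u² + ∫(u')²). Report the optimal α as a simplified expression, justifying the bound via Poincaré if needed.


α = (-9/2 + π^2)/(1 + π^2)

Coercivity of a(·,·) on H^1_0(0, 1) means a(u, u) ≥ α ||u||_{H^1}² for every u ∈ H^1_0.
The interval has length L = 1, and Poincaré/coercivity depend only on L. Here a(u, u) = ∫(u')² + (-9/2)·∫u².
Here c = -9/2 < 0 with |c| < (π/L)² = π^2, so coercivity still holds. The condition a(u,u) ≥ α||u||_{H^1}² reads (1−α)∫(u')² ≥ (α−c)∫u². Any admissible α is ≤ 1 (rapidly oscillating u have ∫u²/∫(u')² → 0), and α = 1 would force 0 ≥ (1−c)∫u², impossible since c < 1; so 1−α > 0. By the sharp Poincaré inequality on H^1_0 of an interval of length L, ∫(u')² ≥ (π/L)²∫u² with equality for the first sine mode sin(π(x−x₀)/L) (x₀ the left endpoint), so the inequality holds for all u iff (1−α)(π/L)² ≥ α − c, i.e. α ≤ ((π/L)² + c)/((π/L)² + 1) = (1 + c(L/π)²)/(1 + (L/π)²). (Direct route, valid since c ≤ 0: Poincaré gives c∫u² ≥ c(L/π)²∫(u')², so a(u,u) ≥ (1 + c(L/π)²)∫(u')², while ||u||_{H^1}² ≤ (1 + (L/π)²)∫(u')²; dividing yields the same α.) With (π/L)² = π^2 and c = -9/2, the largest admissible constant is α = ((π/L)² + c)/((π/L)² + 1).
Simplifying, α = (-9/2 + π^2)/(1 + π^2).


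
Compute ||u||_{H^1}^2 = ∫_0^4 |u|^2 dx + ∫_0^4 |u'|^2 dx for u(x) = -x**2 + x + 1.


||u||_{H^1}^2 = 664/5

The H^1 norm (squared) on an interval (0, L) is
  ||u||_{H^1}^2 = ∫_0^L u(x)^2 dx + ∫_0^L u'(x)^2 dx.
Compute u'(x) = 1 - 2*x.
Then u(x)^2 = x**4 - 2*x**3 - x**2 + 2*x + 1 and u'(x)^2 = 4*x**2 - 4*x + 1.
Integrate each monomial from 0 to 4 using ∫_0^4 c·x^n dx = c·4^(n+1)/(n+1):
  ∫_0^4 u(x)^2 dx = ∫_0^4 (x^4 - 2*x^3 - x^2 + 2*x + 1) dx. Term by term:
    ∫_0^4 x^4 dx = 1024/5;  ∫_0^4 -2*x^3 dx = -128;  ∫_0^4 -x^2 dx = -64/3;
    ∫_0^4 2*x dx = 16;  ∫_0^4 1 dx = 4.
  Sum: 1024/5 − 128 − 64/3 + 16 + 4 = 1132/15.
  ∫_0^4 u'(x)^2 dx = ∫_0^4 (4*x^2 - 4*x + 1) dx. Term by term:
    ∫_0^4 4*x^2 dx = 256/3;  ∫_0^4 -4*x dx = -32;  ∫_0^4 1 dx = 4.
  Sum: 256/3 − 32 + 4 = 172/3.
Adding: ||u||_{H^1}^2 = 1132/15 + 172/3 = 664/5.


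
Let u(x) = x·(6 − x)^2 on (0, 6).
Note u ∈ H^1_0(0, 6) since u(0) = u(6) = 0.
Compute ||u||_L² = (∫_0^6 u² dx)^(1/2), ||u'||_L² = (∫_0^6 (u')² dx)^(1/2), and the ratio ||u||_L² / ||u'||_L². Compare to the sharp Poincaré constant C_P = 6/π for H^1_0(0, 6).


||u||_L² / ||u'||_L² = 3*sqrt(14)/7 < C_P = 6/π.

u(x) = x·(6 − x)^2, so u'(x) = 3*(x - 6)*(x - 2).
u(x) = x·(6 − x)^2 vanishes at x = 0 and x = 6, so u ∈ H^1_0(0, 6). Differentiate via the product rule and integrate the resulting polynomials term by term.
  ∫_0^6 u² dx = ∫_0^6 (x^6 - 24*x^5 + 216*x^4 - 864*x^3 + 1296*x^2) dx. Term by term:
    ∫_0^6 x^6 dx = 279936/7;  ∫_0^6 -24*x^5 dx = -186624;  ∫_0^6 216*x^4 dx = 1679616/5;
    ∫_0^6 -864*x^3 dx = -279936;  ∫_0^6 1296*x^2 dx = 93312.
  Sum: 279936/7 − 186624 + 1679616/5 − 279936 + 93312 = 93312/35.
  ∫_0^6 (u')² dx = ∫_0^6 (9*x^4 - 144*x^3 + 792*x^2 - 1728*x + 1296) dx. Term by term:
    ∫_0^6 9*x^4 dx = 69984/5;  ∫_0^6 -144*x^3 dx = -46656;  ∫_0^6 792*x^2 dx = 57024;
    ∫_0^6 -1728*x dx = -31104;  ∫_0^6 1296 dx = 7776.
  Sum: 69984/5 − 46656 + 57024 − 31104 + 7776 = 5184/5.
∫_0^6 u² dx = 93312/35, so ||u||_L² = 216*sqrt(70)/35.
∫_0^6 (u')² dx = 5184/5, so ||u'||_L² = 72*sqrt(5)/5.
Ratio ||u||_L² / ||u'||_L² = 3*sqrt(14)/7.
Sharp Poincaré constant on H^1_0(0, 6) is C_P = L/π = 6/π, achieved by sin(π/6·x).
A polynomial bump cannot attain the sharp Poincaré constant (only the first sine eigenfunction does), so the ratio is strictly less than C_P, consistent with ||u||_L² ≤ C_P ||u'||_L².


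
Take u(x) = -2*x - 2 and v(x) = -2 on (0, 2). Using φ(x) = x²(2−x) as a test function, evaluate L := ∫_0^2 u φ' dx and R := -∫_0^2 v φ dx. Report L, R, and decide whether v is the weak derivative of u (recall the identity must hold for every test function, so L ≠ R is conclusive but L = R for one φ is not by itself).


LHS = 8/3, RHS = 8/3. Yes, v = u' weakly.

u(x) = -2*x - 2, classical derivative u'(x) = -2.
φ(x) = x²(2−x), so φ'(x) = x*(4 - 3*x).
Note φ(0) = φ(2) = 0, so the boundary term u·φ vanishes.
LHS = ∫_0^2 u(x) φ'(x) dx = ∫_0^2 (6*x^3 - 2*x^2 - 8*x) dx. Term by term:
  ∫_0^2 6*x^3 dx = 24;  ∫_0^2 -2*x^2 dx = -16/3;  ∫_0^2 -8*x dx = -16.
Sum: 24 − 16/3 − 16 = 8/3.
So LHS = 8/3.
∫_0^2 v(x) φ(x) dx = ∫_0^2 (2*x^3 - 4*x^2) dx. Term by term:
  ∫_0^2 2*x^3 dx = 8;  ∫_0^2 -4*x^2 dx = -32/3.
Sum: 8 − 32/3 = -8/3.
So RHS = -∫_0^2 v(x) φ(x) dx = 8/3.
LHS = RHS, so the identity holds for this test φ.
Moreover u is smooth here and v(x) = u'(x) = -2 pointwise, so the identity holds for every test function. Hence v is the weak derivative of u.


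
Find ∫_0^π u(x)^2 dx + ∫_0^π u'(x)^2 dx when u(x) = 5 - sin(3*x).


||u||_{H^1(0,π)}^2 = -20/3 + 30*π

u'(x) = -3*cos(3*x).
Expand u² and (u')² and integrate term by term on (0, π), using: for integers n ≥ 1, ∫_0^π sin²(nx) dx = ∫_0^π cos²(nx) dx = π/2; for n ≠ n', ∫_0^π sin(nx)sin(n'x) dx = ∫_0^π cos(nx)cos(n'x) dx = 0; and by product-to-sum, ∫_0^π sin(nx)cos(n'x) dx = ½∫_0^π [sin((n+n')x) + sin((n−n')x)] dx, which is 0 when n+n' is even and 2n/(n²−n'²) when n+n' is odd (it need not vanish on (0, π)). For the constant mode: ∫_0^π 1 dx = π, ∫_0^π cos(nx) dx = 0, ∫_0^π sin(nx) dx = (1−(−1)^n)/n.
  u² squared terms: (5)²·∫1 dx = 25·π = 25*π;  (-1)²·∫sin(3x)² dx = 1·π/2 = π/2.
  u² cross terms: 2·(5)·(-1)·∫1·sin(3x) dx = -10·(2/3) = -20/3.
  So ∫_0^π u² dx = 25*π + π/2 − 20/3 = -20/3 + 51*π/2.
  (u')² squared terms: (-3)²·∫cos(3x)² dx = 9·π/2 = 9*π/2.
  So ∫_0^π (u')² dx = 9*π/2.
||u||_{H^1}^2 = (-20/3 + 51*π/2) + (9*π/2) = -20/3 + 30*π.


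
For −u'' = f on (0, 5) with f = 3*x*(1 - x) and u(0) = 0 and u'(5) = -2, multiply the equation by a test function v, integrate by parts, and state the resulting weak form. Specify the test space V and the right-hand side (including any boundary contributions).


V = {v ∈ H^1(0, 5) : v(0) = 0} (test functions vanish at x = 0 where u is specified); weak form: ∫_0^5 u'v' dx = ∫_0^5 (3*x*(1 - x)) v dx − 2·v(5) for all v ∈ V.

Multiply both sides by a test function v and integrate from 0 to 5:
  ∫_0^5 −u''(x) v(x) dx = ∫_0^5 f(x) v(x) dx.
Integrate the LHS by parts once:
  ∫_0^5 −u'' v dx = −[u'(x) v(x)]_0^5 + ∫_0^5 u'(x) v'(x) dx.
Thus ∫_0^5 u'(x) v'(x) dx = ∫_0^5 f(x) v(x) dx + [u'(x) v(x)]_0^5.
Choose V so that boundary terms are either known or forced to vanish.
Mixed BC: u(0) = 0 (Dirichlet) and u'(5) = -2 (Neumann). Define V = {v ∈ H^1(0, 5) : v(0) = 0}. Then [u' v]_0^5 = u'(5)·v(5) − u'(0)·0 = − 2·v(5).
Weak formulation: find u (satisfying any essential BC) such that ∫_0^5 u'(x) v'(x) dx = ∫_0^5 f v dx − 2·v(5) for all v ∈ V (Dirichlet at 0 absorbed into V; Neumann datum at x = 5 contributes the boundary term).
Substituting f(x) = 3*x*(1 - x), the right-hand side is ∫_0^5 (3*x*(1 - x)) v dx − 2·v(5).


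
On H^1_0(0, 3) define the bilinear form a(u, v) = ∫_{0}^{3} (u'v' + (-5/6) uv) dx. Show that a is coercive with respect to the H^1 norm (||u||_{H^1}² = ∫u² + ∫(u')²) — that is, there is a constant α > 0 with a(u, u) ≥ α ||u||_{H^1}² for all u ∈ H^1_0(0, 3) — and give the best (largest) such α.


α = (-15/2 + π^2)/(9 + π^2)

Coercivity of a(·,·) on H^1_0(0, 3) means a(u, u) ≥ α ||u||_{H^1}² for every u ∈ H^1_0.
The interval has length L = 3, and Poincaré/coercivity depend only on L. Here a(u, u) = ∫(u')² + (-5/6)·∫u².
Here c = -5/6 < 0 with |c| < (π/L)² = π^2/9, so coercivity still holds. The condition a(u,u) ≥ α||u||_{H^1}² reads (1−α)∫(u')² ≥ (α−c)∫u². Any admissible α is ≤ 1 (rapidly oscillating u have ∫u²/∫(u')² → 0), and α = 1 would force 0 ≥ (1−c)∫u², impossible since c < 1; so 1−α > 0. By the sharp Poincaré inequality on H^1_0 of an interval of length L, ∫(u')² ≥ (π/L)²∫u² with equality for the first sine mode sin(π(x−x₀)/L) (x₀ the left endpoint), so the inequality holds for all u iff (1−α)(π/L)² ≥ α − c, i.e. α ≤ ((π/L)² + c)/((π/L)² + 1) = (1 + c(L/π)²)/(1 + (L/π)²). (Direct route, valid since c ≤ 0: Poincaré gives c∫u² ≥ c(L/π)²∫(u')², so a(u,u) ≥ (1 + c(L/π)²)∫(u')², while ||u||_{H^1}² ≤ (1 + (L/π)²)∫(u')²; dividing yields the same α.) With (π/L)² = π^2/9 and c = -5/6, the largest admissible constant is α = ((π/L)² + c)/((π/L)² + 1).
Simplifying, α = (-15/2 + π^2)/(9 + π^2).


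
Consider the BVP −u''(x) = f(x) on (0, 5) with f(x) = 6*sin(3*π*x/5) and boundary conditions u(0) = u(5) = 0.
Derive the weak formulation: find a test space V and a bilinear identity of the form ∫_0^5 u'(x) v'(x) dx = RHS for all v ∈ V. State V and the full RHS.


V = H^1_0(0, 5) (so v(0) = v(5) = 0); weak form: ∫_0^5 u'v' dx = ∫_0^5 (6*sin(3*π*x/5)) v dx for all v ∈ V.

Multiply both sides by a test function v and integrate from 0 to 5:
  ∫_0^5 −u''(x) v(x) dx = ∫_0^5 f(x) v(x) dx.
Integrate the LHS by parts once:
  ∫_0^5 −u'' v dx = −[u'(x) v(x)]_0^5 + ∫_0^5 u'(x) v'(x) dx.
Thus ∫_0^5 u'(x) v'(x) dx = ∫_0^5 f(x) v(x) dx + [u'(x) v(x)]_0^5.
Choose V so that boundary terms are either known or forced to vanish.
u is Dirichlet: u(0) = u(5) = 0. Let V = H^1_0(0, 5); then v(0) = v(5) = 0, and [u' v]_0^5 = 0.
Weak formulation: find u (satisfying any essential BC) such that ∫_0^5 u'(x) v'(x) dx = ∫_0^5 f v dx for all v ∈ V.
Substituting f(x) = 6*sin(3*π*x/5), the right-hand side is ∫_0^5 (6*sin(3*π*x/5)) v dx.


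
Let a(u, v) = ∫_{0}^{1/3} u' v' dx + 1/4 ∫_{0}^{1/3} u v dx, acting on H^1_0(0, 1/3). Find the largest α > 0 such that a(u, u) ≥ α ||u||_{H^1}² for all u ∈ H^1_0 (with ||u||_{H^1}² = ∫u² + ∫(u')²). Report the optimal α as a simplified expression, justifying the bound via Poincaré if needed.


α = (1 + 36*π^2)/(4*(1 + 9*π^2))

Coercivity of a(·,·) on H^1_0(0, 1/3) means a(u, u) ≥ α ||u||_{H^1}² for every u ∈ H^1_0.
The interval has length L = 1/3, and Poincaré/coercivity depend only on L. Here a(u, u) = ∫(u')² + (1/4)·∫u².
Here 0 < c = 1/4 < 1. The condition a(u,u) ≥ α||u||_{H^1}² reads (1−α)∫(u')² ≥ (α−c)∫u². Any admissible α is ≤ 1 (rapidly oscillating u have ∫u²/∫(u')² → 0), and α = 1 would force 0 ≥ (1−c)∫u², impossible since c < 1; so 1−α > 0. By the sharp Poincaré inequality on H^1_0 of an interval of length L, ∫(u')² ≥ (π/L)²∫u² with equality for the first sine mode sin(π(x−x₀)/L) (x₀ the left endpoint), so the inequality holds for all u iff (1−α)(π/L)² ≥ α − c, i.e. α ≤ ((π/L)² + c)/((π/L)² + 1) = (1 + c(L/π)²)/(1 + (L/π)²). With (π/L)² = 9*π^2 and c = 1/4, the largest admissible constant is α = ((π/L)² + c)/((π/L)² + 1).
Simplifying, α = (1 + 36*π^2)/(4*(1 + 9*π^2)).


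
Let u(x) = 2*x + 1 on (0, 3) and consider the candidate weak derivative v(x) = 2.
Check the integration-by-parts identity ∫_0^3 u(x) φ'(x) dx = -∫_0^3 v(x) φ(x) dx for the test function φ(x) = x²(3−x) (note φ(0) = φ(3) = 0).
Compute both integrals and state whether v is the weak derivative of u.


LHS = -27/2, RHS = -27/2. Yes, v = u' weakly.

u(x) = 2*x + 1, classical derivative u'(x) = 2.
φ(x) = x²(3−x), so φ'(x) = 3*x*(2 - x).
Note φ(0) = φ(3) = 0, so the boundary term u·φ vanishes.
LHS = ∫_0^3 u(x) φ'(x) dx = ∫_0^3 (-6*x^3 + 9*x^2 + 6*x) dx. Term by term:
  ∫_0^3 -6*x^3 dx = -243/2;  ∫_0^3 9*x^2 dx = 81;  ∫_0^3 6*x dx = 27.
Sum: -243/2 + 81 + 27 = -27/2.
So LHS = -27/2.
∫_0^3 v(x) φ(x) dx = ∫_0^3 (-2*x^3 + 6*x^2) dx. Term by term:
  ∫_0^3 -2*x^3 dx = -81/2;  ∫_0^3 6*x^2 dx = 54.
Sum: -81/2 + 54 = 27/2.
So RHS = -∫_0^3 v(x) φ(x) dx = -27/2.
LHS = RHS, so the identity holds for this test φ.
Moreover u is smooth here and v(x) = u'(x) = 2 pointwise, so the identity holds for every test function. Hence v is the weak derivative of u.


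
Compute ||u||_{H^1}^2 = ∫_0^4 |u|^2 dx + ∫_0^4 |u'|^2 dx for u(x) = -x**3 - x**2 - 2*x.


||u||_{H^1}^2 = 283632/35

The H^1 norm (squared) on an interval (0, L) is
  ||u||_{H^1}^2 = ∫_0^L u(x)^2 dx + ∫_0^L u'(x)^2 dx.
Compute u'(x) = -3*x**2 - 2*x - 2.
Then u(x)^2 = x**6 + 2*x**5 + 5*x**4 + 4*x**3 + 4*x**2 and u'(x)^2 = 9*x**4 + 12*x**3 + 16*x**2 + 8*x + 4.
Integrate each monomial from 0 to 4 using ∫_0^4 c·x^n dx = c·4^(n+1)/(n+1):
  ∫_0^4 u(x)^2 dx = ∫_0^4 (x^6 + 2*x^5 + 5*x^4 + 4*x^3 + 4*x^2) dx. Term by term:
    ∫_0^4 x^6 dx = 16384/7;  ∫_0^4 2*x^5 dx = 4096/3;  ∫_0^4 5*x^4 dx = 1024;
    ∫_0^4 4*x^3 dx = 256;  ∫_0^4 4*x^2 dx = 256/3.
  Sum: 16384/7 + 4096/3 + 1024 + 256 + 256/3 = 106496/21.
  ∫_0^4 u'(x)^2 dx = ∫_0^4 (9*x^4 + 12*x^3 + 16*x^2 + 8*x + 4) dx. Term by term:
    ∫_0^4 9*x^4 dx = 9216/5;  ∫_0^4 12*x^3 dx = 768;  ∫_0^4 16*x^2 dx = 1024/3;
    ∫_0^4 8*x dx = 64;  ∫_0^4 4 dx = 16.
  Sum: 9216/5 + 768 + 1024/3 + 64 + 16 = 45488/15.
Adding: ||u||_{H^1}^2 = 106496/21 + 45488/15 = 283632/35.


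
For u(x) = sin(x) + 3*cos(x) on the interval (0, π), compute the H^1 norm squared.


||u||_{H^1(0,π)}^2 = 10*π

u'(x) = -3*sin(x) + cos(x).
Expand u² and (u')² and integrate term by term on (0, π), using: for integers n ≥ 1, ∫_0^π sin²(nx) dx = ∫_0^π cos²(nx) dx = π/2; for n ≠ n', ∫_0^π sin(nx)sin(n'x) dx = ∫_0^π cos(nx)cos(n'x) dx = 0; and by product-to-sum, ∫_0^π sin(nx)cos(n'x) dx = ½∫_0^π [sin((n+n')x) + sin((n−n')x)] dx, which is 0 when n+n' is even and 2n/(n²−n'²) when n+n' is odd (it need not vanish on (0, π)).
  u² squared terms: (3)²·∫cos(x)² dx = 9·π/2 = 9*π/2;  (1)²·∫sin(x)² dx = 1·π/2 = π/2.
  u² cross terms: 2·(3)·(1)·∫cos(x)·sin(x) dx = 6·(0) = 0.
  So ∫_0^π u² dx = 9*π/2 + π/2 + 0 = 5*π.
  (u')² squared terms: (-3)²·∫sin(x)² dx = 9·π/2 = 9*π/2;  (1)²·∫cos(x)² dx = 1·π/2 = π/2.
  (u')² cross terms: 2·(-3)·(1)·∫sin(x)·cos(x) dx = -6·(0) = 0.
  So ∫_0^π (u')² dx = 9*π/2 + π/2 + 0 = 5*π.
||u||_{H^1}^2 = (5*π) + (5*π) = 10*π.


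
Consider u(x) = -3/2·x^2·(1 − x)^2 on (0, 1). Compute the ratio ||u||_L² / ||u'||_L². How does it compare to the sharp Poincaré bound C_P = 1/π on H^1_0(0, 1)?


||u||_L² / ||u'||_L² = sqrt(3)/6 < C_P = 1/π.

u(x) = -3/2·x^2·(1 − x)^2, so u'(x) = 3*x*(x*(1 - x) - (x - 1)^2).
u(x) = -3/2·x^2·(1 − x)^2 vanishes at x = 0 and x = 1, so u ∈ H^1_0(0, 1). Differentiate via the product rule and integrate the resulting polynomials term by term.
  ∫_0^1 u² dx = ∫_0^1 (9*x^8/4 - 9*x^7 + 27*x^6/2 - 9*x^5 + 9*x^4/4) dx. Term by term:
    ∫_0^1 9*x^8/4 dx = 1/4;  ∫_0^1 -9*x^7 dx = -9/8;  ∫_0^1 27*x^6/2 dx = 27/14;
    ∫_0^1 -9*x^5 dx = -3/2;  ∫_0^1 9*x^4/4 dx = 9/20.
  Sum: 1/4 − 9/8 + 27/14 − 3/2 + 9/20 = 1/280.
  ∫_0^1 (u')² dx = ∫_0^1 (36*x^6 - 108*x^5 + 117*x^4 - 54*x^3 + 9*x^2) dx. Term by term:
    ∫_0^1 36*x^6 dx = 36/7;  ∫_0^1 -108*x^5 dx = -18;  ∫_0^1 117*x^4 dx = 117/5;
    ∫_0^1 -54*x^3 dx = -27/2;  ∫_0^1 9*x^2 dx = 3.
  Sum: 36/7 − 18 + 117/5 − 27/2 + 3 = 3/70.
∫_0^1 u² dx = 1/280, so ||u||_L² = sqrt(70)/140.
∫_0^1 (u')² dx = 3/70, so ||u'||_L² = sqrt(210)/70.
Ratio ||u||_L² / ||u'||_L² = sqrt(3)/6.
Sharp Poincaré constant on H^1_0(0, 1) is C_P = L/π = 1/π, achieved by sin(π·x).
A polynomial bump cannot attain the sharp Poincaré constant (only the first sine eigenfunction does), so the ratio is strictly less than C_P, consistent with ||u||_L² ≤ C_P ||u'||_L².


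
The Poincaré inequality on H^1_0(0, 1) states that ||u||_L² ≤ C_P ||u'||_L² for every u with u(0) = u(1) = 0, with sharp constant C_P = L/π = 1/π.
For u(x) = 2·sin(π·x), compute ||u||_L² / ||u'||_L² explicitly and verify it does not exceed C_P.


||u||_L² / ||u'||_L² = 1/π = C_P.

u(x) = 2·sin(π·x), so u'(x) = 2*π*cos(π*x).
Writing u(x) = A·sin(kπx/L) with A = 2 and k = 1, use ∫_0^L sin²(kπx/L) dx = L/2 and ∫_0^L cos²(kπx/L) dx = L/2.
u² = 4·sin²(π·x) and (u')² = 4*π^2·cos²(π·x), and each of sin², cos² integrates to L/2 = 1/2 over (0, 1).
∫_0^1 u² dx = 2, so ||u||_L² = sqrt(2).
∫_0^1 (u')² dx = 2*π^2, so ||u'||_L² = sqrt(2)*π.
Ratio ||u||_L² / ||u'||_L² = 1/π.
Sharp Poincaré constant on H^1_0(0, 1) is C_P = L/π = 1/π, achieved by sin(π·x).
This is the k = 1 eigenfunction (up to amplitude), so the ratio equals the sharp Poincaré constant exactly.


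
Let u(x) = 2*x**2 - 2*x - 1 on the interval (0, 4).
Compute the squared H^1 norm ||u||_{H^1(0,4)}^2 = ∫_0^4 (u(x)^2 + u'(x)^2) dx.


||u||_{H^1}^2 = 8588/15

The H^1 norm (squared) on an interval (0, L) is
  ||u||_{H^1}^2 = ∫_0^L u(x)^2 dx + ∫_0^L u'(x)^2 dx.
Compute u'(x) = 4*x - 2.
Then u(x)^2 = 4*x**4 - 8*x**3 + 4*x + 1 and u'(x)^2 = 16*x**2 - 16*x + 4.
Integrate each monomial from 0 to 4 using ∫_0^4 c·x^n dx = c·4^(n+1)/(n+1):
  ∫_0^4 u(x)^2 dx = ∫_0^4 (4*x^4 - 8*x^3 + 4*x + 1) dx. Term by term:
    ∫_0^4 4*x^4 dx = 4096/5;  ∫_0^4 -8*x^3 dx = -512;  ∫_0^4 4*x dx = 32;
    ∫_0^4 1 dx = 4.
  Sum: 4096/5 − 512 + 32 + 4 = 1716/5.
  ∫_0^4 u'(x)^2 dx = ∫_0^4 (16*x^2 - 16*x + 4) dx. Term by term:
    ∫_0^4 16*x^2 dx = 1024/3;  ∫_0^4 -16*x dx = -128;  ∫_0^4 4 dx = 16.
  Sum: 1024/3 − 128 + 16 = 688/3.
Adding: ||u||_{H^1}^2 = 1716/5 + 688/3 = 8588/15.


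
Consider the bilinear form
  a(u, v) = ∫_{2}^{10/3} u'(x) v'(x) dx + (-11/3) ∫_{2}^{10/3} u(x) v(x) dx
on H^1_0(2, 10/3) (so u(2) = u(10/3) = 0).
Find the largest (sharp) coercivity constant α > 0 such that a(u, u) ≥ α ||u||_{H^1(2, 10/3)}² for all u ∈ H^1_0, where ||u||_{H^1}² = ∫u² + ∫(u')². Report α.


α = (-176 + 27*π^2)/(3*(16 + 9*π^2))

Coercivity of a(·,·) on H^1_0(2, 10/3) means a(u, u) ≥ α ||u||_{H^1}² for every u ∈ H^1_0.
The interval has length L = 4/3, and Poincaré/coercivity depend only on L. Here a(u, u) = ∫(u')² + (-11/3)·∫u².
Here c = -11/3 < 0 with |c| < (π/L)² = 9*π^2/16, so coercivity still holds. The condition a(u,u) ≥ α||u||_{H^1}² reads (1−α)∫(u')² ≥ (α−c)∫u². Any admissible α is ≤ 1 (rapidly oscillating u have ∫u²/∫(u')² → 0), and α = 1 would force 0 ≥ (1−c)∫u², impossible since c < 1; so 1−α > 0. By the sharp Poincaré inequality on H^1_0 of an interval of length L, ∫(u')² ≥ (π/L)²∫u² with equality for the first sine mode sin(π(x−x₀)/L) (x₀ the left endpoint), so the inequality holds for all u iff (1−α)(π/L)² ≥ α − c, i.e. α ≤ ((π/L)² + c)/((π/L)² + 1) = (1 + c(L/π)²)/(1 + (L/π)²). (Direct route, valid since c ≤ 0: Poincaré gives c∫u² ≥ c(L/π)²∫(u')², so a(u,u) ≥ (1 + c(L/π)²)∫(u')², while ||u||_{H^1}² ≤ (1 + (L/π)²)∫(u')²; dividing yields the same α.) With (π/L)² = 9*π^2/16 and c = -11/3, the largest admissible constant is α = ((π/L)² + c)/((π/L)² + 1).
Simplifying, α = (-176 + 27*π^2)/(3*(16 + 9*π^2)).


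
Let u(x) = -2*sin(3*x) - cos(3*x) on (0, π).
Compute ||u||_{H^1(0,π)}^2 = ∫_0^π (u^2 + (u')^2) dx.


||u||_{H^1(0,π)}^2 = 25*π

u'(x) = 3*sin(3*x) - 6*cos(3*x).
Expand u² and (u')² and integrate term by term on (0, π), using: for integers n ≥ 1, ∫_0^π sin²(nx) dx = ∫_0^π cos²(nx) dx = π/2; for n ≠ n', ∫_0^π sin(nx)sin(n'x) dx = ∫_0^π cos(nx)cos(n'x) dx = 0; and by product-to-sum, ∫_0^π sin(nx)cos(n'x) dx = ½∫_0^π [sin((n+n')x) + sin((n−n')x)] dx, which is 0 when n+n' is even and 2n/(n²−n'²) when n+n' is odd (it need not vanish on (0, π)).
  u² squared terms: (-1)²·∫cos(3x)² dx = 1·π/2 = π/2;  (-2)²·∫sin(3x)² dx = 4·π/2 = 2*π.
  u² cross terms: 2·(-1)·(-2)·∫cos(3x)·sin(3x) dx = 4·(0) = 0.
  So ∫_0^π u² dx = π/2 + 2*π + 0 = 5*π/2.
  (u')² squared terms: (-6)²·∫cos(3x)² dx = 36·π/2 = 18*π;  (3)²·∫sin(3x)² dx = 9·π/2 = 9*π/2.
  (u')² cross terms: 2·(-6)·(3)·∫cos(3x)·sin(3x) dx = -36·(0) = 0.
  So ∫_0^π (u')² dx = 18*π + 9*π/2 + 0 = 45*π/2.
||u||_{H^1}^2 = (5*π/2) + (45*π/2) = 25*π.
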